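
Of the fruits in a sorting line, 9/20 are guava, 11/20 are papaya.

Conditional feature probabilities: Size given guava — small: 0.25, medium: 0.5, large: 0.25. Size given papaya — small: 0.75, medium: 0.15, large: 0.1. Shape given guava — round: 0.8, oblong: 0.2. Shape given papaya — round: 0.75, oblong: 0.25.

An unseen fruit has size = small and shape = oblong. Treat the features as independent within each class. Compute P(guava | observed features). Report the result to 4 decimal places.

0.1791

guava: 0.45 × 0.25 × 0.2 = 0.0225
papaya: 0.55 × 0.75 × 0.25 = 0.103125
P(guava | x) = 0.0225 / 0.125625 ≈ 0.1791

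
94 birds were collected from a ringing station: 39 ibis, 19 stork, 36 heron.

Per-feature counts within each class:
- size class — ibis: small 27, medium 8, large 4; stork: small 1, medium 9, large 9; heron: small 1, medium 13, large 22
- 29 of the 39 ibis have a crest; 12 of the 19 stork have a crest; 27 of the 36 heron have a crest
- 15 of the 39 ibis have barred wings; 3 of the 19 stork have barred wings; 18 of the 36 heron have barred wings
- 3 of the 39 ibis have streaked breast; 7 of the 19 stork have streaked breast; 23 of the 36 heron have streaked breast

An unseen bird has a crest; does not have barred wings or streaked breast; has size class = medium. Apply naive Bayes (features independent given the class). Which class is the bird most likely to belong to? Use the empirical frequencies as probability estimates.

ibis

ibis: (39/94) × (8/39) × (29/39) × (24/39) × (36/39) ≈ 0.0359484
stork: (19/94) × (9/19) × (12/19) × (16/19) × (12/19) ≈ 0.0321615
heron: (36/94) × (13/36) × (27/36) × (18/36) × (13/36) ≈ 0.0187278
Highest score → ibis.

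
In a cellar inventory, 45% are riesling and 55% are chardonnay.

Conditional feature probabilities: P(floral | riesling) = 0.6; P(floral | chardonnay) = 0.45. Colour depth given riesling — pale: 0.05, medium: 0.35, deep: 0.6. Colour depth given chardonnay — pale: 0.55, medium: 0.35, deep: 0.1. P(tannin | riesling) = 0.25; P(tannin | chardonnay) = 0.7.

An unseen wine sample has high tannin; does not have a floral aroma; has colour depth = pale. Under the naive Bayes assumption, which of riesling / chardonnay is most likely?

chardonnay

riesling: 0.45 × (1−0.6) × 0.05 × 0.25 = 0.00225
chardonnay: 0.55 × (1−0.45) × 0.55 × 0.7 = 0.1164625
Highest score → chardonnay.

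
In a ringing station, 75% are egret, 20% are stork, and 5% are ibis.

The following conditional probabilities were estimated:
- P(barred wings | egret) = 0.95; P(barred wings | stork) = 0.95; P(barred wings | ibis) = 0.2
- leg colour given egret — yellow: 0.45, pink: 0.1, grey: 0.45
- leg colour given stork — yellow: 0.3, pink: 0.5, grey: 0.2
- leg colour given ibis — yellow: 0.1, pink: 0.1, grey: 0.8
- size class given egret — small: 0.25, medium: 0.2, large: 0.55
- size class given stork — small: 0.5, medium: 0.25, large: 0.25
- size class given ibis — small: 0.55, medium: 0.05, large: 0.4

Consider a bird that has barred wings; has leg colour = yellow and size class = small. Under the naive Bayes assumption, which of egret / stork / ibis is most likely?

egret

egret: 0.75 × 0.95 × 0.45 × 0.25 = 0.08015625
stork: 0.2 × 0.95 × 0.3 × 0.5 = 0.0285
ibis: 0.05 × 0.2 × 0.1 × 0.55 = 0.00055
Highest score → egret.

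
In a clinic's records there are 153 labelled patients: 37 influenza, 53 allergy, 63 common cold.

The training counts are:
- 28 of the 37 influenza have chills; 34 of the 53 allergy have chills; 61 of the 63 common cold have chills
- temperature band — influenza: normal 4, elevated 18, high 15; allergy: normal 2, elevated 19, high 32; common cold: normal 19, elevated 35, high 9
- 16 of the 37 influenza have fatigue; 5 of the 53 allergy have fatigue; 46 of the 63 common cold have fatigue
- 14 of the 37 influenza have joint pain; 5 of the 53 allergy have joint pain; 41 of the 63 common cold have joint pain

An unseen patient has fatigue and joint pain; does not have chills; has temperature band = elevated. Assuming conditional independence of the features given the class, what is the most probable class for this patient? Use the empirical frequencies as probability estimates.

influenza

influenza: (37/153) × (9/37) × (18/37) × (16/37) × (14/37) ≈ 0.00468238
allergy: (53/153) × (19/53) × (19/53) × (5/53) × (5/53) ≈ 0.000396212
common cold: (63/153) × (2/63) × (35/63) × (46/63) × (41/63) ≈ 0.00345085
Highest score → influenza.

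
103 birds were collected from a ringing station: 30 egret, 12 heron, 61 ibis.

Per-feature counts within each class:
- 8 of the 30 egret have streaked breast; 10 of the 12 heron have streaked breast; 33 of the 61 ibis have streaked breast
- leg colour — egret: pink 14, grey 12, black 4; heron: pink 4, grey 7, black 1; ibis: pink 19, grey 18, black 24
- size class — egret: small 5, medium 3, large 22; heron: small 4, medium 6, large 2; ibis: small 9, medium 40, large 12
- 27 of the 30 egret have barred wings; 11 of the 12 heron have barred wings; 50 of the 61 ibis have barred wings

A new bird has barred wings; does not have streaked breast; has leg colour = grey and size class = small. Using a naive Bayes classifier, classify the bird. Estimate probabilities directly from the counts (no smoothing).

egret

egret: (30/103) × (22/30) × (12/30) × (5/30) × (27/30) ≈ 0.0128155
heron: (12/103) × (2/12) × (7/12) × (4/12) × (11/12) ≈ 0.00346099
ibis: (61/103) × (28/61) × (18/61) × (9/61) × (50/61) ≈ 0.009701
Highest score → egret.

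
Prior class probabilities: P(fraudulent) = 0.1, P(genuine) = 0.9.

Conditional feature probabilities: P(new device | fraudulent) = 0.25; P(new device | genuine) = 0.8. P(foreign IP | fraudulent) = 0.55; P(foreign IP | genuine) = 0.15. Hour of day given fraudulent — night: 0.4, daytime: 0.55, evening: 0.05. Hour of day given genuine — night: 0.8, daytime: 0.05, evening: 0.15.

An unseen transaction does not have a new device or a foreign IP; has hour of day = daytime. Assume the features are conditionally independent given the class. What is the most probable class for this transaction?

fraudulent: 0.1 × (1−0.25) × (1−0.55) × 0.55 = 0.0185625
genuine: 0.9 × (1−0.8) × (1−0.15) × 0.05 = 0.00765
Highest score → fraudulent.

fraudulent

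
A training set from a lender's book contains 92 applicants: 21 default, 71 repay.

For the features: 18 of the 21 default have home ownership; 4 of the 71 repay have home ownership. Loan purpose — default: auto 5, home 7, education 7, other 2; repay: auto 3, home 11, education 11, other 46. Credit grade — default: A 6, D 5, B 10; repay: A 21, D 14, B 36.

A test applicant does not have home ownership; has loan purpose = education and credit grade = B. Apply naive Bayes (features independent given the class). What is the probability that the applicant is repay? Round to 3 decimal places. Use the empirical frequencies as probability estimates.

0.917

default: (21/92) × (3/21) × (7/21) × (10/21) ≈ 0.00517598
repay: (71/92) × (67/71) × (11/71) × (36/71) ≈ 0.0572091
P(repay | x) = 0.0572091 / 0.06238508 ≈ 0.917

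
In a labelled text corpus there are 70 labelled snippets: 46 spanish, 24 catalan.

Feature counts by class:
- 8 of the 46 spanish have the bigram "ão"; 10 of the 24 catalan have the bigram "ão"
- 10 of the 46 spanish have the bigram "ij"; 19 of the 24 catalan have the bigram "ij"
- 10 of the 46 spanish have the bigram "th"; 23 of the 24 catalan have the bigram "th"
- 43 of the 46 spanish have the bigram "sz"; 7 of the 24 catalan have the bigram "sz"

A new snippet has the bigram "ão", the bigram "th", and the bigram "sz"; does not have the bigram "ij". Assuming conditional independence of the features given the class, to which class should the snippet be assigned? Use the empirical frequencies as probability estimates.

spanish

spanish: (46/70) × (8/46) × (36/46) × (10/46) × (43/46) ≈ 0.0181756
catalan: (24/70) × (10/24) × (5/24) × (23/24) × (7/24) ≈ 0.00831887
Highest score → spanish.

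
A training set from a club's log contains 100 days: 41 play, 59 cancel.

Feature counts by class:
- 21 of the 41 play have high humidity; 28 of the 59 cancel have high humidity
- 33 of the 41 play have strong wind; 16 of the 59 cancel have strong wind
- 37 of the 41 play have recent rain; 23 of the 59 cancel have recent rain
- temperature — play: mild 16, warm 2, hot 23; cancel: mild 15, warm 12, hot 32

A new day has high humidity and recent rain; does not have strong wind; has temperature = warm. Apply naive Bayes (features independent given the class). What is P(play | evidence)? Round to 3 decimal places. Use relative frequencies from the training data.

0.100

play: (41/100) × (21/41) × (8/41) × (37/41) × (2/41) ≈ 0.0018038
cancel: (59/100) × (28/59) × (43/59) × (23/59) × (12/59) ≈ 0.01618
P(play | x) = 0.0018038 / 0.0179838 ≈ 0.100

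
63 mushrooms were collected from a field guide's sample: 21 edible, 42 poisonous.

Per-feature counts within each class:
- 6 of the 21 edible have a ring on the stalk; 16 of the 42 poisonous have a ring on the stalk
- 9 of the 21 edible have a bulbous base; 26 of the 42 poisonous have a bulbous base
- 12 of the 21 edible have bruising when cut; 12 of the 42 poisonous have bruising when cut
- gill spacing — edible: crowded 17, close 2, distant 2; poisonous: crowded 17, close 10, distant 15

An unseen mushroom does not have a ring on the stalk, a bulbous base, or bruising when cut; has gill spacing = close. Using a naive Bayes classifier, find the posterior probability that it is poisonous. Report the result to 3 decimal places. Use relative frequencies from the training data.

0.828

edible: (21/63) × (15/21) × (12/21) × (9/21) × (2/21) ≈ 0.00555324
poisonous: (42/63) × (26/42) × (16/42) × (30/42) × (10/42) ≈ 0.0267378
P(poisonous | x) = 0.0267378 / 0.03229104 ≈ 0.828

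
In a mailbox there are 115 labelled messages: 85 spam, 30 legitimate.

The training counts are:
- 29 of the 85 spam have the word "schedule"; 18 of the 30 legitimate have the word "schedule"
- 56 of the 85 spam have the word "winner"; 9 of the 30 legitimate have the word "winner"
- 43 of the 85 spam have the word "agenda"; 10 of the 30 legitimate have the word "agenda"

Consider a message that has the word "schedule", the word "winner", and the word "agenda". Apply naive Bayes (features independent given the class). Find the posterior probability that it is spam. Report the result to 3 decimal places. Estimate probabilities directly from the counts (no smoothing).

0.843

spam: (85/115) × (29/85) × (56/85) × (43/85) ≈ 0.0840463
legitimate: (30/115) × (18/30) × (9/30) × (10/30) ≈ 0.0156522
P(spam | x) = 0.0840463 / 0.0996985 ≈ 0.843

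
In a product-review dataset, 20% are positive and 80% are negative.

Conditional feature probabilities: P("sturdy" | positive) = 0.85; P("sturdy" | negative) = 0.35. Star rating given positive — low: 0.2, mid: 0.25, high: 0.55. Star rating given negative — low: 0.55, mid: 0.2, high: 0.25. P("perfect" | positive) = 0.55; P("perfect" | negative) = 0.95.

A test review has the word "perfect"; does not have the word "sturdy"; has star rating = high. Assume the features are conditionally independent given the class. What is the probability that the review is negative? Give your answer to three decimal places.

0.932

positive: 0.2 × (1−0.85) × 0.55 × 0.55 = 0.009075
negative: 0.8 × (1−0.35) × 0.25 × 0.95 = 0.1235
P(negative | x) = 0.1235 / 0.132575 ≈ 0.932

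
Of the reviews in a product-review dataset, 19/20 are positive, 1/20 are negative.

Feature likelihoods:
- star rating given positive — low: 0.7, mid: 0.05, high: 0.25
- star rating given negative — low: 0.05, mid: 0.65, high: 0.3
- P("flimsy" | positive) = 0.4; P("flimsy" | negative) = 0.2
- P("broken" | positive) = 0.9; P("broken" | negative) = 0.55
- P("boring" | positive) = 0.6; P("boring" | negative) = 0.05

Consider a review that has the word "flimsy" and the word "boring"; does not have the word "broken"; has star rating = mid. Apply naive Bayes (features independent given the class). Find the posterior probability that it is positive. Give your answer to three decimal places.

positive: 0.95 × 0.05 × 0.4 × (1−0.9) × 0.6 = 0.00114
negative: 0.05 × 0.65 × 0.2 × (1−0.55) × 0.05 = 0.00014625
P(positive | x) = 0.00114 / 0.00128625 ≈ 0.886

0.886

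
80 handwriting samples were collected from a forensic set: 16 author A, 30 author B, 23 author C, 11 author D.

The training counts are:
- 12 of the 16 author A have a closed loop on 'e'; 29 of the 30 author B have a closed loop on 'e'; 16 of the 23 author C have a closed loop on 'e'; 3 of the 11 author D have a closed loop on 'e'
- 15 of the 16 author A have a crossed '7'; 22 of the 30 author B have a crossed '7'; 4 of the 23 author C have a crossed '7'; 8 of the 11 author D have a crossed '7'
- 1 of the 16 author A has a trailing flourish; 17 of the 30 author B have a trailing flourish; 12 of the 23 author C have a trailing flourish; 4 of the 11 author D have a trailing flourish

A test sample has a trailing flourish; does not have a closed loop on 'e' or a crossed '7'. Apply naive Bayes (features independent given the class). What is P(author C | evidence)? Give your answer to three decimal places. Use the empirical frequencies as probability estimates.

author A: (16/80) × (4/16) × (1/16) × (1/16) = 0.0001953125
author B: (30/80) × (1/30) × (8/30) × (17/30) ≈ 0.00188889
author C: (23/80) × (7/23) × (19/23) × (12/23) ≈ 0.0377127
author D: (11/80) × (8/11) × (3/11) × (4/11) ≈ 0.00991736
P(author C | x) = 0.0377127 / 0.0497142625 ≈ 0.759

0.759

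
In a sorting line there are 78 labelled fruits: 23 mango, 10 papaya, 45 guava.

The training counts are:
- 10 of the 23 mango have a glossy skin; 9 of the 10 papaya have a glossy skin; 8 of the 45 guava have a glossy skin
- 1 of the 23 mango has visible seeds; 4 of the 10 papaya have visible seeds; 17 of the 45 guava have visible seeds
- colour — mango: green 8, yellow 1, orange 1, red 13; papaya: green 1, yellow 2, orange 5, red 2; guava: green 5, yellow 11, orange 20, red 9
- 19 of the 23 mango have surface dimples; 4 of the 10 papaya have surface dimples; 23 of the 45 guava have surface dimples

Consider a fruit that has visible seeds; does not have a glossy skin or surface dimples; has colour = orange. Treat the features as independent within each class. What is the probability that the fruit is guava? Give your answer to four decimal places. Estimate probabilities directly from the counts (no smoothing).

0.9607

mango: (23/78) × (13/23) × (1/23) × (1/23) × (4/23) ≈ 0.000054793
papaya: (10/78) × (1/10) × (4/10) × (5/10) × (6/10) ≈ 0.00153846
guava: (45/78) × (37/45) × (17/45) × (20/45) × (22/45) ≈ 0.0389378
P(guava | x) = 0.0389378 / 0.040531053 ≈ 0.9607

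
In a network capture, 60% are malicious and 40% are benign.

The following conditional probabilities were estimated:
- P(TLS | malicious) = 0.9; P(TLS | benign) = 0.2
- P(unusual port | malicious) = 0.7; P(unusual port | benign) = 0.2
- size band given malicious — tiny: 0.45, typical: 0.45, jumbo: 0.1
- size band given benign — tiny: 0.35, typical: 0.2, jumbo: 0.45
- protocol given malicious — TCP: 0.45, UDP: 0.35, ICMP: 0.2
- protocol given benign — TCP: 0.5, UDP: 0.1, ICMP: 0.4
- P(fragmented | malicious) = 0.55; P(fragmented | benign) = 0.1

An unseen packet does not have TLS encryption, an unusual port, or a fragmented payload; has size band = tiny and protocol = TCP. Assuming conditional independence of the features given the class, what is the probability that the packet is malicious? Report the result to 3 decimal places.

malicious: 0.6 × (1−0.9) × (1−0.7) × 0.45 × 0.45 × (1−0.55) = 0.00164025
benign: 0.4 × (1−0.2) × (1−0.2) × 0.35 × 0.5 × (1−0.1) = 0.04032
P(malicious | x) = 0.00164025 / 0.04196025 ≈ 0.039

0.039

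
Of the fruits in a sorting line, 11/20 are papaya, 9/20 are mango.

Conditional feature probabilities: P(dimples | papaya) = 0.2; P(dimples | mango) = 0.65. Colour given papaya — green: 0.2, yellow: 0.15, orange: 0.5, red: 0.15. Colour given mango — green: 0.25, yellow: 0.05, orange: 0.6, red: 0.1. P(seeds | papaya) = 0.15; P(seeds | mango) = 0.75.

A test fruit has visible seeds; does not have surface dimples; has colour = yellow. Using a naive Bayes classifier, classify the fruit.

papaya

papaya: 0.55 × (1−0.2) × 0.15 × 0.15 = 0.0099
mango: 0.45 × (1−0.65) × 0.05 × 0.75 = 0.00590625
Highest score → papaya.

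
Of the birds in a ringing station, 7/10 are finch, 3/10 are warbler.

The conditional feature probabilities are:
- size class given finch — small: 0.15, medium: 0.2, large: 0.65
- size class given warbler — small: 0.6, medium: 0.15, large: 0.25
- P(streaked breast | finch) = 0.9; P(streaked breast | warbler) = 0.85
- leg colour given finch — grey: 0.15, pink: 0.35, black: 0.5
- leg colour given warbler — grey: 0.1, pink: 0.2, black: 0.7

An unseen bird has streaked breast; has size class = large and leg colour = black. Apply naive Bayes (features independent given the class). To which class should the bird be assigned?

finch: 0.7 × 0.65 × 0.9 × 0.5 = 0.20475
warbler: 0.3 × 0.25 × 0.85 × 0.7 = 0.044625
Highest score → finch.

finch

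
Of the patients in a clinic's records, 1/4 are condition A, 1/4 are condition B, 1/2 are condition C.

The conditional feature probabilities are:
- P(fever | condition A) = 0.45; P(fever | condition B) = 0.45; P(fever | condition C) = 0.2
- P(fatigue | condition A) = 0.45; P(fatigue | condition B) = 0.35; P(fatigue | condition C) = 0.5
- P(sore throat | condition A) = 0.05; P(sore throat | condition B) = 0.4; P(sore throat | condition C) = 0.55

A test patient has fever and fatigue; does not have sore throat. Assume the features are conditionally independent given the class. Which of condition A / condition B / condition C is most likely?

condition A

condition A: 0.25 × 0.45 × 0.45 × (1−0.05) = 0.04809375
condition B: 0.25 × 0.45 × 0.35 × (1−0.4) = 0.023625
condition C: 0.5 × 0.2 × 0.5 × (1−0.55) = 0.0225
Highest score → condition A.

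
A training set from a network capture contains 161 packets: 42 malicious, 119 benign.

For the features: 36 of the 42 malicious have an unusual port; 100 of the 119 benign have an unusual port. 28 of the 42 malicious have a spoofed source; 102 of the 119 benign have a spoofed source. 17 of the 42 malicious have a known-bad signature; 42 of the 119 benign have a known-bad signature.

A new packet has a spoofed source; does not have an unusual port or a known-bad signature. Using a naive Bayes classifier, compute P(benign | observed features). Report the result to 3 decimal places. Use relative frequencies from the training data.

0.816

malicious: (42/161) × (6/42) × (28/42) × (25/42) ≈ 0.0147885
benign: (119/161) × (19/119) × (102/119) × (77/119) ≈ 0.0654523
P(benign | x) = 0.0654523 / 0.0802408 ≈ 0.816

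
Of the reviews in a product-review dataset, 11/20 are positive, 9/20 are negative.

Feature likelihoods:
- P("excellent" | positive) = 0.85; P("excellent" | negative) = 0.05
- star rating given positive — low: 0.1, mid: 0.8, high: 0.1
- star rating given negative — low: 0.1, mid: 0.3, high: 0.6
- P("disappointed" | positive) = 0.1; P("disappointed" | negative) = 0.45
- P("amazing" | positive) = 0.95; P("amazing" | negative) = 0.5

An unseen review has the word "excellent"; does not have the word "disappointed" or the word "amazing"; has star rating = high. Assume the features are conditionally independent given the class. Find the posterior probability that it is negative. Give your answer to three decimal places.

positive: 0.55 × 0.85 × 0.1 × (1−0.1) × (1−0.95) = 0.00210375
negative: 0.45 × 0.05 × 0.6 × (1−0.45) × (1−0.5) = 0.0037125
P(negative | x) = 0.0037125 / 0.00581625 ≈ 0.638

0.638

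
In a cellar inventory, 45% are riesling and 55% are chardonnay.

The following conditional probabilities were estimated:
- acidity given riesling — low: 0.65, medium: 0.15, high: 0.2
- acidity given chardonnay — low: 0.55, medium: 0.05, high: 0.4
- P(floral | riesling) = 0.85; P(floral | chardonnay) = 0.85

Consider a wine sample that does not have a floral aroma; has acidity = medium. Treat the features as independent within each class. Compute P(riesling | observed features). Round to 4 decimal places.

0.7105

riesling: 0.45 × 0.15 × (1−0.85) = 0.010125
chardonnay: 0.55 × 0.05 × (1−0.85) = 0.004125
P(riesling | x) = 0.010125 / 0.01425 ≈ 0.7105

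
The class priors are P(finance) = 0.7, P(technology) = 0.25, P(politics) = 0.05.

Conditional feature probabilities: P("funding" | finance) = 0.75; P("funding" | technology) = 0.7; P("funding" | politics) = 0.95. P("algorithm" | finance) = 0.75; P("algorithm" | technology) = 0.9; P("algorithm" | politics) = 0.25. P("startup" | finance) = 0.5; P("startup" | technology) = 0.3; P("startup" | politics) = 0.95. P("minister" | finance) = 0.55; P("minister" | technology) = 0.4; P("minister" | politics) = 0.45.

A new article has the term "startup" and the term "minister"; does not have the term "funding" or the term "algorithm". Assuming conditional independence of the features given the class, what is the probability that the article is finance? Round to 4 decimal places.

finance: 0.7 × (1−0.75) × (1−0.75) × 0.5 × 0.55 = 0.01203125
technology: 0.25 × (1−0.7) × (1−0.9) × 0.3 × 0.4 = 0.0009
politics: 0.05 × (1−0.95) × (1−0.25) × 0.95 × 0.45 = 0.0008015625
P(finance | x) = 0.01203125 / 0.0137328125 ≈ 0.8761

0.8761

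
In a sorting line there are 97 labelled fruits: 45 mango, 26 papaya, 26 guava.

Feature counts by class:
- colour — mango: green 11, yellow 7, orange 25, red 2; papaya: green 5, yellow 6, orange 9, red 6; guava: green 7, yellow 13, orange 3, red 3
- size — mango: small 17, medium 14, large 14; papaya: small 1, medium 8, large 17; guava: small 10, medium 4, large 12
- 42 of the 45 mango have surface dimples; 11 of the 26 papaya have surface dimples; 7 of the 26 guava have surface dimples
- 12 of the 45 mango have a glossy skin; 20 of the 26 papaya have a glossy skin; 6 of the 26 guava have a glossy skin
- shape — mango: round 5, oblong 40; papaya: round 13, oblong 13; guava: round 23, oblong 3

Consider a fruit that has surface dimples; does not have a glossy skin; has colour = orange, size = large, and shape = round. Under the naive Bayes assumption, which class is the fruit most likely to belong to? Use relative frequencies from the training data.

mango: (45/97) × (25/45) × (14/45) × (42/45) × (33/45) × (5/45) ≈ 0.00609789
papaya: (26/97) × (9/26) × (17/26) × (11/26) × (6/26) × (13/26) ≈ 0.00296151
guava: (26/97) × (3/26) × (12/26) × (7/26) × (20/26) × (23/26) ≈ 0.00261513
Highest score → mango.

mango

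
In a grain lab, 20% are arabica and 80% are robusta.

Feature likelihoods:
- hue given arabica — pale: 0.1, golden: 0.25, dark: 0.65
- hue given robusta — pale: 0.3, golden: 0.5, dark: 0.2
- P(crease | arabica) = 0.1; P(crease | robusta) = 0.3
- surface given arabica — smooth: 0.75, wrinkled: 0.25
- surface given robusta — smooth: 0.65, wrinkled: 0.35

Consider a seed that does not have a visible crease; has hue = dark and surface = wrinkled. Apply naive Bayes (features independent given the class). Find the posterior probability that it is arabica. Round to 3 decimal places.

arabica: 0.2 × 0.65 × (1−0.1) × 0.25 = 0.02925
robusta: 0.8 × 0.2 × (1−0.3) × 0.35 = 0.0392
P(arabica | x) = 0.02925 / 0.06845 ≈ 0.427

0.427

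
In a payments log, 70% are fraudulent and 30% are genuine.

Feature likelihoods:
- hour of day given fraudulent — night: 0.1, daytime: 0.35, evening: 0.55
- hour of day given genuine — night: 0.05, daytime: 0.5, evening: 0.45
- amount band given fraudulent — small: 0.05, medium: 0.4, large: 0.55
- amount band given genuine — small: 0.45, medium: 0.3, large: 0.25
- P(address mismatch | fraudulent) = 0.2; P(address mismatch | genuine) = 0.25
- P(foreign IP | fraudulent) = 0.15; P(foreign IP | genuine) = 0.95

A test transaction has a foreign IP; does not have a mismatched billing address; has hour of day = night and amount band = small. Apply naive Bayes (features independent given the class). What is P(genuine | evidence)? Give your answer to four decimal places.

fraudulent: 0.7 × 0.1 × 0.05 × (1−0.2) × 0.15 = 0.00042
genuine: 0.3 × 0.05 × 0.45 × (1−0.25) × 0.95 = 0.004809375
P(genuine | x) = 0.004809375 / 0.005229375 ≈ 0.9197

0.9197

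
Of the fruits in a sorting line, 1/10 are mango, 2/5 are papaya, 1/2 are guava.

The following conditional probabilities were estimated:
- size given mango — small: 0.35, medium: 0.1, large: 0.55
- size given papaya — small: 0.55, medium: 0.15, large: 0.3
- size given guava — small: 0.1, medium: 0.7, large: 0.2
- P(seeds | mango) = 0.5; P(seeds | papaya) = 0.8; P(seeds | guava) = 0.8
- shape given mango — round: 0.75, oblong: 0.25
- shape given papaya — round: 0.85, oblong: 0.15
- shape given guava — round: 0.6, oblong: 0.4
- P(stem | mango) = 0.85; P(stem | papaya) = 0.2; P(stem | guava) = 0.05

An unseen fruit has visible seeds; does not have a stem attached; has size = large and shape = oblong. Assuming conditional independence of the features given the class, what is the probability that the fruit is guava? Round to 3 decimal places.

0.708

mango: 0.1 × 0.55 × 0.5 × 0.25 × (1−0.85) = 0.00103125
papaya: 0.4 × 0.3 × 0.8 × 0.15 × (1−0.2) = 0.01152
guava: 0.5 × 0.2 × 0.8 × 0.4 × (1−0.05) = 0.0304
P(guava | x) = 0.0304 / 0.04295125 ≈ 0.708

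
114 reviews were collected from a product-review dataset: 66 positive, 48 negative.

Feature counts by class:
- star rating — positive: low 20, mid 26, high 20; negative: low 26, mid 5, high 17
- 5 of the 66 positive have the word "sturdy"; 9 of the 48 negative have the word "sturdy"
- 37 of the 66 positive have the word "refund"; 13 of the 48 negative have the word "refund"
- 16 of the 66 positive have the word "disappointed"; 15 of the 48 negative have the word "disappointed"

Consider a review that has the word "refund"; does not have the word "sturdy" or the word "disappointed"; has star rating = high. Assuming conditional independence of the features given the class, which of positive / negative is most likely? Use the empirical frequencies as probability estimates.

positive

positive: (66/114) × (20/66) × (61/66) × (37/66) × (50/66) ≈ 0.0688644
negative: (48/114) × (17/48) × (39/48) × (13/48) × (33/48) ≈ 0.0225602
Highest score → positive.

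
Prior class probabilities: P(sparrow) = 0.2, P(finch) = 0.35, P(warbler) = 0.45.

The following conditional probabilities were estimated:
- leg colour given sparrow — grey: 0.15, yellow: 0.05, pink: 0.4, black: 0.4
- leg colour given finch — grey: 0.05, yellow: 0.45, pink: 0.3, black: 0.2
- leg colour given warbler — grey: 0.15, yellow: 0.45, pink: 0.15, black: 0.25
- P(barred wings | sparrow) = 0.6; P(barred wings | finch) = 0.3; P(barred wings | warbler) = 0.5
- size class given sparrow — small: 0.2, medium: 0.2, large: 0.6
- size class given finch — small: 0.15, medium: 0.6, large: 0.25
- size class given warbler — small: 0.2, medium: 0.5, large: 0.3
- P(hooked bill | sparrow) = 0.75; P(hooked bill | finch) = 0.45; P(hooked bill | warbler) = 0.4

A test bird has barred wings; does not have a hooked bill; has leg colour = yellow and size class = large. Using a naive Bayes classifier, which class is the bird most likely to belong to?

sparrow: 0.2 × 0.05 × 0.6 × 0.6 × (1−0.75) = 0.0009
finch: 0.35 × 0.45 × 0.3 × 0.25 × (1−0.45) = 0.006496875
warbler: 0.45 × 0.45 × 0.5 × 0.3 × (1−0.4) = 0.018225
Highest score → warbler.

warbler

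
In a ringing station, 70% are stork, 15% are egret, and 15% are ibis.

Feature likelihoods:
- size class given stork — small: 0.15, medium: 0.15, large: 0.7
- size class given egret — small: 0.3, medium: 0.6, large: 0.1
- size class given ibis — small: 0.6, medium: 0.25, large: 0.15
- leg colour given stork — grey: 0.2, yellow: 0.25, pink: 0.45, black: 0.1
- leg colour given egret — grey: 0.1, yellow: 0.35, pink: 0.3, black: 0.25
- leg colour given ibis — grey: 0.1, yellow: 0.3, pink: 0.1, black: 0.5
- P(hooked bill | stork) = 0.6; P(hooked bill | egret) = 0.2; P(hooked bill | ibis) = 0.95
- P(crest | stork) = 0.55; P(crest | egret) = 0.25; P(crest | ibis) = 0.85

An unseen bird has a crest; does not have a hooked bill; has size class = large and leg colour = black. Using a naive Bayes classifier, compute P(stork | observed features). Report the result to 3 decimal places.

0.898

stork: 0.7 × 0.7 × 0.1 × (1−0.6) × 0.55 = 0.01078
egret: 0.15 × 0.1 × 0.25 × (1−0.2) × 0.25 = 0.00075
ibis: 0.15 × 0.15 × 0.5 × (1−0.95) × 0.85 = 0.000478125
P(stork | x) = 0.01078 / 0.012008125 ≈ 0.898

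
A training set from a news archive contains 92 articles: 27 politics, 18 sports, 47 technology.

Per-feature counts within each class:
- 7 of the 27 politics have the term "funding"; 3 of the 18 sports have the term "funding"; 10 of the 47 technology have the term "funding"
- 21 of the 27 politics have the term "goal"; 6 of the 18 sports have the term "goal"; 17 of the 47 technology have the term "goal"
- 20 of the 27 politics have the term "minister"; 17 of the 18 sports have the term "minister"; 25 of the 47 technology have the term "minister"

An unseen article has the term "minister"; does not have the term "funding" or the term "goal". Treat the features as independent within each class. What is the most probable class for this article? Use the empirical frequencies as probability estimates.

technology

politics: (27/92) × (20/27) × (6/27) × (20/27) ≈ 0.0357846
sports: (18/92) × (15/18) × (12/18) × (17/18) ≈ 0.102657
technology: (47/92) × (37/47) × (30/47) × (25/47) ≈ 0.136546
Highest score → technology.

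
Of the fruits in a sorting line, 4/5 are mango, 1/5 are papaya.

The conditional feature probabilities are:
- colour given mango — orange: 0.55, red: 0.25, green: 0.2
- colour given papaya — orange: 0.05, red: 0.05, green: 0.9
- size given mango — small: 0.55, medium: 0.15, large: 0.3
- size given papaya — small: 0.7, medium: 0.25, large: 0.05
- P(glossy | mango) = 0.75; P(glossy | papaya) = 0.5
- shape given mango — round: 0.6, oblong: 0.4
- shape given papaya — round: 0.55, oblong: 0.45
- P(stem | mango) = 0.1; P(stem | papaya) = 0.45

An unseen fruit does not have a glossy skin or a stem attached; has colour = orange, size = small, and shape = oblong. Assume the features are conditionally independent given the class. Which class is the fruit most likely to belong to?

mango

mango: 0.8 × 0.55 × 0.55 × (1−0.75) × 0.4 × (1−0.1) = 0.02178
papaya: 0.2 × 0.05 × 0.7 × (1−0.5) × 0.45 × (1−0.45) = 0.00086625
Highest score → mango.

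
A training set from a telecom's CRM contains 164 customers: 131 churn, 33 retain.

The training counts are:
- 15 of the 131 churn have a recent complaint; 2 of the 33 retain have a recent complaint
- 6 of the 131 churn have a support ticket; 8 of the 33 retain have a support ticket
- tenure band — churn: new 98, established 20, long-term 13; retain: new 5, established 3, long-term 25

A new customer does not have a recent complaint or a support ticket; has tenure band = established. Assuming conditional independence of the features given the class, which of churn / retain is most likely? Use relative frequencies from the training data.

churn

churn: (131/164) × (116/131) × (125/131) × (20/131) ≈ 0.103041
retain: (33/164) × (31/33) × (25/33) × (3/33) ≈ 0.0130182
Highest score → churn.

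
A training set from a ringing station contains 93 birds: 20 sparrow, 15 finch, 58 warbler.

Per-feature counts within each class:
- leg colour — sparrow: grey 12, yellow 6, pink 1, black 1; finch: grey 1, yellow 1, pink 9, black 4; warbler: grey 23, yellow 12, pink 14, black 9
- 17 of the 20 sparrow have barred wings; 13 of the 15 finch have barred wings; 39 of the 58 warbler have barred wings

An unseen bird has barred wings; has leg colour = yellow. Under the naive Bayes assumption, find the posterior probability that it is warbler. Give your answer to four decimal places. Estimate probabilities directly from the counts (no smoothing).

sparrow: (20/93) × (6/20) × (17/20) ≈ 0.0548387
finch: (15/93) × (1/15) × (13/15) ≈ 0.009319
warbler: (58/93) × (12/58) × (39/58) ≈ 0.0867631
P(warbler | x) = 0.0867631 / 0.1509208 ≈ 0.5749

0.5749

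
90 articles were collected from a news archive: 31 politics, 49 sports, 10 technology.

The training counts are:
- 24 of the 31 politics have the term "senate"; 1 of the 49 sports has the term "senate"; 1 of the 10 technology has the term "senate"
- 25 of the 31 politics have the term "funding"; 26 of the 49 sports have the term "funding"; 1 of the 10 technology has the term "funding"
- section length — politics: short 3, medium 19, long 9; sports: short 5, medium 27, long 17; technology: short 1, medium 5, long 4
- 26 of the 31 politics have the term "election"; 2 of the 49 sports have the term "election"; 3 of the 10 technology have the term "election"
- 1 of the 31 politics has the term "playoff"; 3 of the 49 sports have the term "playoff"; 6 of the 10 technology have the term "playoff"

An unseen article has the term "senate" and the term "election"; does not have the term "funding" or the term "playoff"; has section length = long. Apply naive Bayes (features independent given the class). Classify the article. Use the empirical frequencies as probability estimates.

politics: (31/90) × (24/31) × (6/31) × (9/31) × (26/31) × (30/31) ≈ 0.0121621
sports: (49/90) × (1/49) × (23/49) × (17/49) × (2/49) × (46/49) ≈ 0.0000693326
technology: (10/90) × (1/10) × (9/10) × (4/10) × (3/10) × (4/10) = 0.00048
Highest score → politics.

politics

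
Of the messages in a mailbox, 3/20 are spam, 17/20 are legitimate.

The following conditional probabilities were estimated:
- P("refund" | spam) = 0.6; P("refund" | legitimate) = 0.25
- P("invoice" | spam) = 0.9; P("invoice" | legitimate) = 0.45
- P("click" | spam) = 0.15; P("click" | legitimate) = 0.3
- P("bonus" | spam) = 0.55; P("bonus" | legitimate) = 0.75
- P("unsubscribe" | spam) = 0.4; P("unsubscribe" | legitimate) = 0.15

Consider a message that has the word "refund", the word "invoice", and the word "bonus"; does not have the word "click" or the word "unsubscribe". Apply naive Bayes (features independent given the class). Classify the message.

spam: 0.15 × 0.6 × 0.9 × (1−0.15) × 0.55 × (1−0.4) = 0.0227205
legitimate: 0.85 × 0.25 × 0.45 × (1−0.3) × 0.75 × (1−0.15) = 0.04267265625
Highest score → legitimate.

legitimate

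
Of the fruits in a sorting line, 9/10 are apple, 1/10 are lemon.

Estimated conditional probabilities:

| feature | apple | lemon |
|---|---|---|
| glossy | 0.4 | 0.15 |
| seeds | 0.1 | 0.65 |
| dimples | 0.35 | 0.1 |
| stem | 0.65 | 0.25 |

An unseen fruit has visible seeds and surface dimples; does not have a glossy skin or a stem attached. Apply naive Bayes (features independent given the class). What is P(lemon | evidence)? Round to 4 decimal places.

apple: 0.9 × (1−0.4) × 0.1 × 0.35 × (1−0.65) = 0.006615
lemon: 0.1 × (1−0.15) × 0.65 × 0.1 × (1−0.25) = 0.00414375
P(lemon | x) = 0.00414375 / 0.01075875 ≈ 0.3852

0.3852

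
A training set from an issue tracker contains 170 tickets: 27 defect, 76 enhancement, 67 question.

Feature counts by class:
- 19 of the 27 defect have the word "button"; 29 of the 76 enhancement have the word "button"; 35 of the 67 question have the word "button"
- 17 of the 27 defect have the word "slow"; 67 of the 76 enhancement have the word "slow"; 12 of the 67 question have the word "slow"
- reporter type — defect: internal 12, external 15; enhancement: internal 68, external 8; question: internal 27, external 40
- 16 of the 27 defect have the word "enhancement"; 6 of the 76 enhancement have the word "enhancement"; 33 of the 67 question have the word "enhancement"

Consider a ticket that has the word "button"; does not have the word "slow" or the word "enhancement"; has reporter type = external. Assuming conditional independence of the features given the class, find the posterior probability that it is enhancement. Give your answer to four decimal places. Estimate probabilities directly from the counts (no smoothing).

0.0313

defect: (27/170) × (19/27) × (10/27) × (15/27) × (11/27) ≈ 0.00936909
enhancement: (76/170) × (29/76) × (9/76) × (8/76) × (70/76) ≈ 0.00195857
question: (67/170) × (35/67) × (55/67) × (40/67) × (34/67) ≈ 0.0512031
P(enhancement | x) = 0.00195857 / 0.06253076 ≈ 0.0313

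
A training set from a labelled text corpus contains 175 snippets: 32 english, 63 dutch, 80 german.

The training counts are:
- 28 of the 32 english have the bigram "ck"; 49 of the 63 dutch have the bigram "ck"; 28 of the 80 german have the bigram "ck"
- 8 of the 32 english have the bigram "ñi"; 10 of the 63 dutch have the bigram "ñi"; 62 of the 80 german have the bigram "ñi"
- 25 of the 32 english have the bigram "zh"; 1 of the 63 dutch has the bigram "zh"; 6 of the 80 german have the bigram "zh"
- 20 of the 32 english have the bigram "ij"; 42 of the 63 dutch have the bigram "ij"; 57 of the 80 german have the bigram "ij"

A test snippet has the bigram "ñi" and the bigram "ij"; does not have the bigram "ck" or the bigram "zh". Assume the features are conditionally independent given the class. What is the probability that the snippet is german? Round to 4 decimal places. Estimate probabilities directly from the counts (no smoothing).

english: (32/175) × (4/32) × (8/32) × (7/32) × (20/32) = 0.00078125
dutch: (63/175) × (14/63) × (10/63) × (62/63) × (42/63) ≈ 0.00833123
german: (80/175) × (52/80) × (62/80) × (74/80) × (57/80) ≈ 0.151773
P(german | x) = 0.151773 / 0.16088548 ≈ 0.9434

0.9434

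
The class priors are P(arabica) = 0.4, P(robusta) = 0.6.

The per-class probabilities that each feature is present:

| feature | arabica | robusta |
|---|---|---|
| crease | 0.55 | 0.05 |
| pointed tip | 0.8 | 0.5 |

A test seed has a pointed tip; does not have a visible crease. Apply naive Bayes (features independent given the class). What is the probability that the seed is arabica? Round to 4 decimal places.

arabica: 0.4 × (1−0.55) × 0.8 = 0.144
robusta: 0.6 × (1−0.05) × 0.5 = 0.285
P(arabica | x) = 0.144 / 0.429 ≈ 0.3357

0.3357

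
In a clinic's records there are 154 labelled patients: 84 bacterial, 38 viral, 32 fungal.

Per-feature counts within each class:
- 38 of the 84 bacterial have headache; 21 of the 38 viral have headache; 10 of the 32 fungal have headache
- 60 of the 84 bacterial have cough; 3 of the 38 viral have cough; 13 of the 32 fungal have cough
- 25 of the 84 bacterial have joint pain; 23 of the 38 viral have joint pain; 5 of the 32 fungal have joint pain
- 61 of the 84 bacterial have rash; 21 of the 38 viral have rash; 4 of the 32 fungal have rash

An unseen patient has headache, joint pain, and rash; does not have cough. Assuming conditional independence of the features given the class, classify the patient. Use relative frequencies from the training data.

viral

bacterial: (84/154) × (38/84) × (24/84) × (25/84) × (61/84) ≈ 0.0152372
viral: (38/154) × (21/38) × (35/38) × (23/38) × (21/38) ≈ 0.042011
fungal: (32/154) × (10/32) × (19/32) × (5/32) × (4/32) ≈ 0.000753031
Highest score → viral.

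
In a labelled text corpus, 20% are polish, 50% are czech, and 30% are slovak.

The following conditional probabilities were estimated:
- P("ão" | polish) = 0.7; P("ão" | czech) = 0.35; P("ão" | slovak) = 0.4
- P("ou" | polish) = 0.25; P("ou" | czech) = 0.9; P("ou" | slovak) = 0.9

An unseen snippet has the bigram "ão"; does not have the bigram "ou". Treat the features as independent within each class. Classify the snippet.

polish

polish: 0.2 × 0.7 × (1−0.25) = 0.105
czech: 0.5 × 0.35 × (1−0.9) = 0.0175
slovak: 0.3 × 0.4 × (1−0.9) = 0.012
Highest score → polish.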